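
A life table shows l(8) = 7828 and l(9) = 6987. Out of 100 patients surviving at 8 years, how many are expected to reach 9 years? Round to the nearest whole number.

The relevant probability is 6987/7828 = 0.892565.
Expected number = 100 × 0.892565 = 89.

89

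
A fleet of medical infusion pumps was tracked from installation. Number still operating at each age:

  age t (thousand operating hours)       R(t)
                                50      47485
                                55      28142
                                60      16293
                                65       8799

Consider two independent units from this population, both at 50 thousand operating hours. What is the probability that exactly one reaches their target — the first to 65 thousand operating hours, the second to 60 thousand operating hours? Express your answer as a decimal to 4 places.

p₁ = R(65)/R(50) = 8799/47485 = 0.185301; p₂ = R(60)/R(50) = 16293/47485 = 0.343119.
P(exactly one) = p₁(1−p₂) + (1−p₁)p₂ = 0.121721 + 0.279539 = 0.401259.

0.4013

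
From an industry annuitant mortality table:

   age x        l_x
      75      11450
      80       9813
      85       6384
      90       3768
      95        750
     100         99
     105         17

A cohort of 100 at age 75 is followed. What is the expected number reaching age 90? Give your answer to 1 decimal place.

32.9

The relevant probability is 3768/11450 = 0.329083.
Expected number = 100 × 0.329083 = 32.9.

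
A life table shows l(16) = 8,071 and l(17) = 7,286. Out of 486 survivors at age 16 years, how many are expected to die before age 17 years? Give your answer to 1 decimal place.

47.3

The relevant probability is 1 − 7,286/8,071 = 0.097262.
Expected number = 486 × 0.097262 = 47.3.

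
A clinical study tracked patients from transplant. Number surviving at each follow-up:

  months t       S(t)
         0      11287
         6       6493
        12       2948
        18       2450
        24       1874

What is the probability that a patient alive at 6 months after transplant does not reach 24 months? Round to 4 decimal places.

P(die before 24 | alive at 6) = 1 − S(24)/S(6) = 1 − 1874/6493 = (4619)/6493 = 0.711381.

0.7114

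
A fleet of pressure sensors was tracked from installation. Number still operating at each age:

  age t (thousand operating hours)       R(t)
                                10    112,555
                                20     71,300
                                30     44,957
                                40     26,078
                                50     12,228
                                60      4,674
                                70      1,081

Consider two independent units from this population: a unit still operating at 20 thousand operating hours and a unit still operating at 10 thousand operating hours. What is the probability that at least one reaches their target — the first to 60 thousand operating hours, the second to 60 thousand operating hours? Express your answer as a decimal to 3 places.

p₁ = R(60)/R(20) = 4,674/71,300 = 0.065554; p₂ = R(60)/R(10) = 4,674/112,555 = 0.041526.
P(at least one) = 1 − (1−p₁)(1−p₂) = 1 − 0.934446 × 0.958474 = 0.104358.

0.104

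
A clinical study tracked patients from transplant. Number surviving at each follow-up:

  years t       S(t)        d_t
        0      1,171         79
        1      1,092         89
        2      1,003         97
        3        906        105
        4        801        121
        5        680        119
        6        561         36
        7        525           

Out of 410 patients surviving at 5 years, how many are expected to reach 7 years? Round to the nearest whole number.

317

The relevant probability is 525/680 = 0.772059.
Expected number = 410 × 0.772059 = 317.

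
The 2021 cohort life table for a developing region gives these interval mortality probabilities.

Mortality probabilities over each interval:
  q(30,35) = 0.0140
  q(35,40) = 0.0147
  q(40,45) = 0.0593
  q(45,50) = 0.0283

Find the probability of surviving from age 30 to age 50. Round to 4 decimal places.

0.8880

P(survive 30→50) = (1 − 0.0140) × (1 − 0.0147) × (1 − 0.0593) × (1 − 0.0283).
= 0.9860 × 0.9853 × 0.9407 × 0.9717 = 0.888032.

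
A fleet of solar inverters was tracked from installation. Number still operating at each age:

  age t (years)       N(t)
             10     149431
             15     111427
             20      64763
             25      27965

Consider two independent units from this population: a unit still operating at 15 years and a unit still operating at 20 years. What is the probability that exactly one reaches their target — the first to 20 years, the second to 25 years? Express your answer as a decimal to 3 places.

0.511

p₁ = N(20)/N(15) = 64763/111427 = 0.581215; p₂ = N(25)/N(20) = 27965/64763 = 0.431805.
P(exactly one) = p₁(1−p₂) + (1−p₁)p₂ = 0.330243 + 0.180833 = 0.511077.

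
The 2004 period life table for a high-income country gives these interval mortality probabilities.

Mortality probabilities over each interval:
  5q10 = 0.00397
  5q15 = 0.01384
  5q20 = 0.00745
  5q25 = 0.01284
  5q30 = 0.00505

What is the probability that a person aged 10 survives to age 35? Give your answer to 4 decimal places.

25p10 = (1 − 0.00397) × (1 − 0.01384) × (1 − 0.00745) × (1 − 0.01284) × (1 − 0.00505).
= 0.99603 × 0.98616 × 0.99255 × 0.98716 × 0.99495 = 0.957549.

0.9575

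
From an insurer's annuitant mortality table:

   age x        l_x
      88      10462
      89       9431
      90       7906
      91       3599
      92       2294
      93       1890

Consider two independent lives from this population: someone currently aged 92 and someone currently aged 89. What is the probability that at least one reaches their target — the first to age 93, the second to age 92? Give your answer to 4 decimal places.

0.8667

p₁ = l_93/l_92 = 1890/2294 = 0.823888; p₂ = l_92/l_89 = 2294/9431 = 0.243240.
P(at least one) = 1 − (1−p₁)(1−p₂) = 1 − 0.176112 × 0.756760 = 0.866725.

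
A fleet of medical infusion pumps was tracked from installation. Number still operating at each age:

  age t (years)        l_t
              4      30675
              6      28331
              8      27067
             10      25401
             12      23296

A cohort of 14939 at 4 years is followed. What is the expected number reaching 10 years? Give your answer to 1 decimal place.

The relevant probability is 25401/30675 = 0.828068.
Expected number = 14939 × 0.828068 = 12370.5.

12370.5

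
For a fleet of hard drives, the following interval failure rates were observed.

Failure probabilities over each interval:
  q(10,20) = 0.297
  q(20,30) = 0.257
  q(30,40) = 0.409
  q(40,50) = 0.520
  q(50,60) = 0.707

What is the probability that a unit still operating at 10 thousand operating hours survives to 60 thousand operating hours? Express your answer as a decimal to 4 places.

Survival from 10 to 60 is the product of surviving each interval: (1 − 0.297) × (1 − 0.257) × (1 − 0.409) × (1 − 0.520) × (1 − 0.707).
= 0.703 × 0.743 × 0.591 × 0.480 × 0.293 = 0.043415.

0.0434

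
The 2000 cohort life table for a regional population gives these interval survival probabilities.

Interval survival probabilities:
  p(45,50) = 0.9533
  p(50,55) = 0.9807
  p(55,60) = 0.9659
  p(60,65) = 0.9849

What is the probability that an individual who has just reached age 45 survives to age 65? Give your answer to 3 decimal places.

Survival from 45 to 65 is the product of surviving each interval: 0.9533 × 0.9807 × 0.9659 × 0.9849.
= 0.889386.

0.889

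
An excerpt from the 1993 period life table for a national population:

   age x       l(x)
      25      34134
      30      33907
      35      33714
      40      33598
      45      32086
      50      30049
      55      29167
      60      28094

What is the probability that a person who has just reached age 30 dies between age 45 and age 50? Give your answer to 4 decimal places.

0.0601

This is the probability of reaching 45 but not 50, conditional on being alive at 30: (l(45) − l(50)) / l(30).
= (32086 − 30049) / 33907 = 2037 / 33907 = 0.060076.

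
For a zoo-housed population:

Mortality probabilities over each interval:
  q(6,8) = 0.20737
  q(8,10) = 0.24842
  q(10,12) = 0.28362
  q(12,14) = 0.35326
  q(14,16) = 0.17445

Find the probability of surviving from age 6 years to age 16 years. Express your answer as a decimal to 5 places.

0.22786

Survival from 6 to 16 is the product of surviving each interval: (1 − 0.20737) × (1 − 0.24842) × (1 − 0.28362) × (1 − 0.35326) × (1 − 0.17445).
= 0.79263 × 0.75158 × 0.71638 × 0.64674 × 0.82555 = 0.227857.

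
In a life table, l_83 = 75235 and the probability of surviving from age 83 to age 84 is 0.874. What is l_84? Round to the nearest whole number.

65755

l_84 = l_83 × p = 75235 × 0.874 = 65755.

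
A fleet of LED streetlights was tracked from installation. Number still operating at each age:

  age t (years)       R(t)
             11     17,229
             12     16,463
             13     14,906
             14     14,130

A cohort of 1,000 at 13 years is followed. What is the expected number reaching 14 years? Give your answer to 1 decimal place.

The relevant probability is 14,130/14,906 = 0.947940.
Expected number = 1,000 × 0.947940 = 947.9.

947.9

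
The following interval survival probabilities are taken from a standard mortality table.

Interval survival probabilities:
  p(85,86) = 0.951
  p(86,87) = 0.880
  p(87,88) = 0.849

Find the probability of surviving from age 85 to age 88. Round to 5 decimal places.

Survival from 85 to 88 is the product of surviving each interval: 0.951 × 0.880 × 0.849.
= 0.710511.

0.71051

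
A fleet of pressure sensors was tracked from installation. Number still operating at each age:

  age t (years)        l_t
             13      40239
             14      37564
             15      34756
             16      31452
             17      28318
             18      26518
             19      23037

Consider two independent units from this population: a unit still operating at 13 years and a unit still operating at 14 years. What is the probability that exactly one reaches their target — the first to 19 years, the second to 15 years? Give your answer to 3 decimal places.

0.438

p₁ = l_19/l_13 = 23037/40239 = 0.572504; p₂ = l_15/l_14 = 34756/37564 = 0.925248.
P(exactly one) = p₁(1−p₂) + (1−p₁)p₂ = 0.042796 + 0.395540 = 0.438336.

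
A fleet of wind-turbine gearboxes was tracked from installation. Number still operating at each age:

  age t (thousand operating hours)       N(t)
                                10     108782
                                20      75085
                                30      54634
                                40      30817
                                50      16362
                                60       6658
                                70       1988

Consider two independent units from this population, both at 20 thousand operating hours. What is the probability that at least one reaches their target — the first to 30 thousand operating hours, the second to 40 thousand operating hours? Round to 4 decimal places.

0.8394

p₁ = N(30)/N(20) = 54634/75085 = 0.727629; p₂ = N(40)/N(20) = 30817/75085 = 0.410428.
P(at least one) = 1 − (1−p₁)(1−p₂) = 1 − 0.272371 × 0.589572 = 0.839418.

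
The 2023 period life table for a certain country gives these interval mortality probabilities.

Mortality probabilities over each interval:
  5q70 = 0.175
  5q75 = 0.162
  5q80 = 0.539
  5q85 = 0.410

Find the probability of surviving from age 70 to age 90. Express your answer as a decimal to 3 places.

20p70 = (1 − 0.175) × (1 − 0.162) × (1 − 0.539) × (1 − 0.410).
= 0.825 × 0.838 × 0.461 × 0.590 = 0.188040.

0.188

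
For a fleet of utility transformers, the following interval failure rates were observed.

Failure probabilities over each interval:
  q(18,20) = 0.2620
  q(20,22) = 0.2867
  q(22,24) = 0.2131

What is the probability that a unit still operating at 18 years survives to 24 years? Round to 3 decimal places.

P(survive 18→24) = (1 − 0.2620) × (1 − 0.2867) × (1 − 0.2131).
= 0.7380 × 0.7133 × 0.7869 = 0.414236.

0.414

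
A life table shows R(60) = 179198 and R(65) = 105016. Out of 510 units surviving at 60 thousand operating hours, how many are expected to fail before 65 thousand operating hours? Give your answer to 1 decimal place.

The relevant probability is 1 − 105016/179198 = 0.413967.
Expected number = 510 × 0.413967 = 211.1.

211.1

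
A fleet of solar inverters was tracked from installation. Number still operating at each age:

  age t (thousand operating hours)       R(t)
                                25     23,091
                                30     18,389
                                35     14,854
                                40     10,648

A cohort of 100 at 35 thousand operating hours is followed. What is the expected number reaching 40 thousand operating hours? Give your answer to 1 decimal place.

71.7

The relevant probability is 10,648/14,854 = 0.716844.
Expected number = 100 × 0.716844 = 71.7.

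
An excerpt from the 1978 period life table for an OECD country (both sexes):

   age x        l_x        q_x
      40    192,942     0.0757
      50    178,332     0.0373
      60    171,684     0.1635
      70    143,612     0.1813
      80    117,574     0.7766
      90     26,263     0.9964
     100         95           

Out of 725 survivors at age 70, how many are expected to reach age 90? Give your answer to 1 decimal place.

The relevant probability is 26,263/143,612 = 0.182875.
Expected number = 725 × 0.182875 = 132.6.

132.6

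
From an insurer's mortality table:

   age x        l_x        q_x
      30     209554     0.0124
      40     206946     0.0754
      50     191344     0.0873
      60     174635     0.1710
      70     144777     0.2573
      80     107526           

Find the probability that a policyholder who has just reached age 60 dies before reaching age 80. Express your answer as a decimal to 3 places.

0.384

P(die before 80 | alive at 60) = 1 − l_80/l_60 = 1 − 107526/174635 = (67109)/174635 = 0.384282.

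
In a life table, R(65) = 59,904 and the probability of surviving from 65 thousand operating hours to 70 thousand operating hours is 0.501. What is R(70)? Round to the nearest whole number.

30012

R(70) = R(65) × p = 59,904 × 0.501 = 30012.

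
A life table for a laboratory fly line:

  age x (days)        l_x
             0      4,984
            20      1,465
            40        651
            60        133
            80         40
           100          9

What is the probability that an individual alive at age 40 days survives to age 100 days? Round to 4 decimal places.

0.0138

The conditional survival probability is l_100/l_40 = 9/651 = 0.013825.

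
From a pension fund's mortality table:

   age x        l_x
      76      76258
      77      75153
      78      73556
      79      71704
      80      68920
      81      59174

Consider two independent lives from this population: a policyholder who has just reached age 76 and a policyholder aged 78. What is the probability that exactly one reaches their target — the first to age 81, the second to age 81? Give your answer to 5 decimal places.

0.33195

p₁ = l_81/l_76 = 59174/76258 = 0.775971; p₂ = l_81/l_78 = 59174/73556 = 0.804476.
P(exactly one) = p₁(1−p₂) + (1−p₁)p₂ = 0.151721 + 0.180226 = 0.331947.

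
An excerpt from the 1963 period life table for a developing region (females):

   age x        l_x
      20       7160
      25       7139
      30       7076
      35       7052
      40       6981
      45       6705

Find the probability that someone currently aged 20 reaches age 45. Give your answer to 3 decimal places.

We want 25p20 = l_45/l_20.
The conditional survival probability is l_45/l_20 = 6705/7160 = 0.936453.

0.936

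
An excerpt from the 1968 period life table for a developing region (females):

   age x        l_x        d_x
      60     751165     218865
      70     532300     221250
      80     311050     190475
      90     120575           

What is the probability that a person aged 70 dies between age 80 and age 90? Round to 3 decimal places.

0.358

We want 10|10q70 = (l_80 − l_90)/l_70.
This is the probability of reaching 80 but not 90, conditional on being alive at 70: (l_80 − l_90) / l_70.
= (311050 − 120575) / 532300 = 190475 / 532300 = 0.357834.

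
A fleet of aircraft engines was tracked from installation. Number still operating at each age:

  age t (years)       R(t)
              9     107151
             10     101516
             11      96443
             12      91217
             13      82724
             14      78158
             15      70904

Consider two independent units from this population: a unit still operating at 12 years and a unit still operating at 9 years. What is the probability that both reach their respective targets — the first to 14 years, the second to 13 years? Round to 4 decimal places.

p₁ = R(14)/R(12) = 78158/91217 = 0.856836; p₂ = R(13)/R(9) = 82724/107151 = 0.772032.
P(both) = p₁ × p₂ = 0.856836 × 0.772032 = 0.661505.

0.6615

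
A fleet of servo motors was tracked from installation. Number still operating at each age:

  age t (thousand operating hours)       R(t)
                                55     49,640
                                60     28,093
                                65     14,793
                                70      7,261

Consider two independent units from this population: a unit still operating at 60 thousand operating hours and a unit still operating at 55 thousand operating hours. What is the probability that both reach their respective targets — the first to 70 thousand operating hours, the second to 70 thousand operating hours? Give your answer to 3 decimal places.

0.038

p₁ = R(70)/R(60) = 7,261/28,093 = 0.258463; p₂ = R(70)/R(55) = 7,261/49,640 = 0.146273.
P(both) = p₁ × p₂ = 0.258463 × 0.146273 = 0.037806.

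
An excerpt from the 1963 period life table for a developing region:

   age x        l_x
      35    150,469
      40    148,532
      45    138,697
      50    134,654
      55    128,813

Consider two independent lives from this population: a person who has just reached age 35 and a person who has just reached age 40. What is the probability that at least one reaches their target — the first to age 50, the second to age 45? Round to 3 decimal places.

0.993

p₁ = l_50/l_35 = 134,654/150,469 = 0.894895; p₂ = l_45/l_40 = 138,697/148,532 = 0.933785.
P(at least one) = 1 − (1−p₁)(1−p₂) = 1 − 0.105105 × 0.066215 = 0.993040.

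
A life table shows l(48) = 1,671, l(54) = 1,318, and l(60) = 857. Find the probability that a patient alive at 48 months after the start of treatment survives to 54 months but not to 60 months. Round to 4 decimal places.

0.2759

This is the probability of reaching 54 but not 60, conditional on being alive at 48: (l(54) − l(60)) / l(48).
= (1,318 − 857) / 1,671 = 461 / 1,671 = 0.275883.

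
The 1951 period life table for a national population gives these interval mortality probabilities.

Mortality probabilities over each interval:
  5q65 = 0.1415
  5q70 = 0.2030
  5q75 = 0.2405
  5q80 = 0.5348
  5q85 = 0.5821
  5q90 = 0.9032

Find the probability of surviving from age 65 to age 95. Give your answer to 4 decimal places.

0.0098

30p65 = (1 − 0.1415) × (1 − 0.2030) × (1 − 0.2405) × (1 − 0.5348) × (1 − 0.5821) × (1 − 0.9032).
= 0.8585 × 0.7970 × 0.7595 × 0.4652 × 0.4179 × 0.0968 = 0.009779.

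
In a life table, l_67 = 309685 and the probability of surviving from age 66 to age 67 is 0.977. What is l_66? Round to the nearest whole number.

l_66 = l_67 / p = 309685 / 0.977 = 316975.

316975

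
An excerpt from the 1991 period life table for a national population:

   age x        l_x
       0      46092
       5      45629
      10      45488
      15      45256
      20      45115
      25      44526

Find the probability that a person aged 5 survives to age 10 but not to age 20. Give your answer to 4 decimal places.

0.0082

We want 5|10q5 = (l_10 − l_20)/l_5.
This is the probability of reaching 10 but not 20, conditional on being alive at 5: (l_10 − l_20) / l_5.
= (45488 − 45115) / 45629 = 373 / 45629 = 0.008175.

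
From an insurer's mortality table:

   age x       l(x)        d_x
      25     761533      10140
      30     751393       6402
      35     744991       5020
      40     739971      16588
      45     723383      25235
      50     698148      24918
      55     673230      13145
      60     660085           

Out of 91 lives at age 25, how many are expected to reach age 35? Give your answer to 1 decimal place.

89.0

The relevant probability is 744991/761533 = 0.978278.
Expected number = 91 × 0.978278 = 89.0.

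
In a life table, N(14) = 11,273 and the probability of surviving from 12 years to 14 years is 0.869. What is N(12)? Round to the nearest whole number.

N(12) = N(14) / p = 11,273 / 0.869 = 12972.

12972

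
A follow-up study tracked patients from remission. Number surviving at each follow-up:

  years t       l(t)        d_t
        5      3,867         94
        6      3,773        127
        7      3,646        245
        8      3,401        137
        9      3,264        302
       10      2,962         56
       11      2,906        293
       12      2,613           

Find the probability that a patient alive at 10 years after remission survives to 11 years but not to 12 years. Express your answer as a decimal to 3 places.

This is the probability of reaching 11 but not 12, conditional on being alive at 10: (l(11) − l(12)) / l(10).
= (2,906 − 2,613) / 2,962 = 293 / 2,962 = 0.098920.

0.099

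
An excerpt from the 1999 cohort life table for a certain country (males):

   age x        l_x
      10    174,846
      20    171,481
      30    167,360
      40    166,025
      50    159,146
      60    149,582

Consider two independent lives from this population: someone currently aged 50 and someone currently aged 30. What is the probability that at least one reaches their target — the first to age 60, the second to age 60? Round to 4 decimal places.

p₁ = l_60/l_50 = 149,582/159,146 = 0.939904; p₂ = l_60/l_30 = 149,582/167,360 = 0.893774.
P(at least one) = 1 − (1−p₁)(1−p₂) = 1 − 0.060096 × 0.106226 = 0.993616.

0.9936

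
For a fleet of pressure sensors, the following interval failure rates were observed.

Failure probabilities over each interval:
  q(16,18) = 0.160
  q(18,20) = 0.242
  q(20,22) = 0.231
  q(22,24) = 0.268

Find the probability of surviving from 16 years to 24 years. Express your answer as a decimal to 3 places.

0.358

The overall survival probability is (1 − 0.160) × (1 − 0.242) × (1 − 0.231) × (1 − 0.268).
= 0.840 × 0.758 × 0.769 × 0.732 = 0.358415.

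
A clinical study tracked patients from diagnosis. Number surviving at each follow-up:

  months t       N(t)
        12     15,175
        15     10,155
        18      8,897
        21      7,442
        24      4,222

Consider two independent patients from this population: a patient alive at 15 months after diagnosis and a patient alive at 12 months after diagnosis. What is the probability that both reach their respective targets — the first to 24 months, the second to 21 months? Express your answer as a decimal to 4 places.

0.2039

p₁ = N(24)/N(15) = 4,222/10,155 = 0.415756; p₂ = N(21)/N(12) = 7,442/15,175 = 0.490412.
P(both) = p₁ × p₂ = 0.415756 × 0.490412 = 0.203892.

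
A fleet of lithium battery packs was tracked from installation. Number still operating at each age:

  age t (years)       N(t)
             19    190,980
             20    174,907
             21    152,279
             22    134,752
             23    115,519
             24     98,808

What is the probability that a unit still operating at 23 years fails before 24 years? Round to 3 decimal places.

P(fail before 24 | operational at 23) = 1 − N(24)/N(23) = 1 − 98,808/115,519 = (16,711)/115,519 = 0.144660.

0.145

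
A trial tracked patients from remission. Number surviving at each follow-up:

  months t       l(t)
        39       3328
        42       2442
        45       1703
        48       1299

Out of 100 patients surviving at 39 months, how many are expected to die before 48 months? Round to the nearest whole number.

The relevant probability is 1 − 1299/3328 = 0.609675.
Expected number = 100 × 0.609675 = 61.

61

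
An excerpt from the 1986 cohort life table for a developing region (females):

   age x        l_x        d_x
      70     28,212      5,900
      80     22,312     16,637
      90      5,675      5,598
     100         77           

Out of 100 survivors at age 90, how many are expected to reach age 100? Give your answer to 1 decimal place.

The relevant probability is 77/5,675 = 0.013568.
Expected number = 100 × 0.013568 = 1.4.

1.4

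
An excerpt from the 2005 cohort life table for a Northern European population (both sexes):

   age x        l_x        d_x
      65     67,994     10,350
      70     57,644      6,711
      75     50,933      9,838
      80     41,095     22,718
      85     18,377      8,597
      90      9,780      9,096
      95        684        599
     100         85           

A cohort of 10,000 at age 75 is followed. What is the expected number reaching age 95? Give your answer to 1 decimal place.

The relevant probability is 684/50,933 = 0.013429.
Expected number = 10,000 × 0.013429 = 134.3.

134.3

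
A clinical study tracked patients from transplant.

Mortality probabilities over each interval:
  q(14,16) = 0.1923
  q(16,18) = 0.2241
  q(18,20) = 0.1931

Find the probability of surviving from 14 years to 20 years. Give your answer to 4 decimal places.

Chaining the interval survival probabilities: (1 − 0.1923) × (1 − 0.2241) × (1 − 0.1931).
= 0.8077 × 0.7759 × 0.8069 = 0.505680.

0.5057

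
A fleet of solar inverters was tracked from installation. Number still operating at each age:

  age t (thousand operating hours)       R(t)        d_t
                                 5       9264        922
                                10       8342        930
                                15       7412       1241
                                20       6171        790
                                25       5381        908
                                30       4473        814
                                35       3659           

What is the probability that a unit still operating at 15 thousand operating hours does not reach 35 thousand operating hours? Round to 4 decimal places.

P(fail before 35 | operational at 15) = 1 − R(35)/R(15) = 1 − 3659/7412 = (3753)/7412 = 0.506341.

0.5063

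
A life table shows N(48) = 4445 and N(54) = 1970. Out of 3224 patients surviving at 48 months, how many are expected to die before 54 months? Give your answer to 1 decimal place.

1795.1

The relevant probability is 1 − 1970/4445 = 0.556805.
Expected number = 3224 × 0.556805 = 1795.1.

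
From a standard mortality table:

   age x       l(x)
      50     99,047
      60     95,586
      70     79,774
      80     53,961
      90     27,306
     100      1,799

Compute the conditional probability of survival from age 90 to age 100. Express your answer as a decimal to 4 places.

The conditional survival probability is l(100)/l(90) = 1,799/27,306 = 0.065883.

0.0659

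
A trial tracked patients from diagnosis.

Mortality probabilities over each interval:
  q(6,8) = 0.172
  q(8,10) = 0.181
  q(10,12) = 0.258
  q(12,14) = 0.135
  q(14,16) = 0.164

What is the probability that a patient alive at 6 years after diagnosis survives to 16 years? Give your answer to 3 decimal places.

Chaining the interval survival probabilities: (1 − 0.172) × (1 − 0.181) × (1 − 0.258) × (1 − 0.135) × (1 − 0.164).
= 0.828 × 0.819 × 0.742 × 0.865 × 0.836 = 0.363865.

0.364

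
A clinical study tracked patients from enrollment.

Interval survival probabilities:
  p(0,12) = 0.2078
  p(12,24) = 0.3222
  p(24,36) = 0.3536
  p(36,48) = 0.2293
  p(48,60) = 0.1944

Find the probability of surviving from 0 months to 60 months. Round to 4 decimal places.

Chaining the interval survival probabilities: 0.2078 × 0.3222 × 0.3536 × 0.2293 × 0.1944.
= 0.001055.

0.0011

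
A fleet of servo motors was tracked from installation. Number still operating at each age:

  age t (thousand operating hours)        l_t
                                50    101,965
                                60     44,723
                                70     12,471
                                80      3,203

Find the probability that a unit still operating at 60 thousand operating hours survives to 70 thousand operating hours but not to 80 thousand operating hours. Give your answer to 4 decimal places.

0.2072

This is the probability of reaching 70 but not 80, conditional on being operational at 60: (l_70 − l_80) / l_60.
= (12,471 − 3,203) / 44,723 = 9,268 / 44,723 = 0.207231.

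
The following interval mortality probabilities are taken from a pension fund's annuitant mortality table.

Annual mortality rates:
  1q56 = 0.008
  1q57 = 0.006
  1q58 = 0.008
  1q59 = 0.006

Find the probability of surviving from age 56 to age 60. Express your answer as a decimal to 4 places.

The overall survival probability is (1 − 0.008) × (1 − 0.006) × (1 − 0.008) × (1 − 0.006).
= 0.992 × 0.994 × 0.992 × 0.994 = 0.972291.

0.9723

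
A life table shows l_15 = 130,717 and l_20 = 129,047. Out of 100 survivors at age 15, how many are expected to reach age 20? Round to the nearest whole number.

The relevant probability is 129,047/130,717 = 0.987224.
Expected number = 100 × 0.987224 = 99.

99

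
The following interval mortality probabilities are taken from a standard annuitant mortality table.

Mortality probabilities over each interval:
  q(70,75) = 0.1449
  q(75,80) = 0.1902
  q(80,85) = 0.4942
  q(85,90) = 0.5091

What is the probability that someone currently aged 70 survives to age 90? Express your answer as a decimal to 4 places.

0.1719

The overall survival probability is (1 − 0.1449) × (1 − 0.1902) × (1 − 0.4942) × (1 − 0.5091).
= 0.8551 × 0.8098 × 0.5058 × 0.4909 = 0.171936.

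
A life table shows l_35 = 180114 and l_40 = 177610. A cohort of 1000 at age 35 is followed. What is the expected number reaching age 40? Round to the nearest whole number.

986

The relevant probability is 177610/180114 = 0.986098.
Expected number = 1000 × 0.986098 = 986.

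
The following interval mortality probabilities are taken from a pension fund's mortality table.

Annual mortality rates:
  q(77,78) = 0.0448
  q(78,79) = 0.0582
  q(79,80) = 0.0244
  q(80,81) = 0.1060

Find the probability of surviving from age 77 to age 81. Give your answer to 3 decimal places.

P(survive 77→81) = (1 − 0.0448) × (1 − 0.0582) × (1 − 0.0244) × (1 − 0.1060).
= 0.9552 × 0.9418 × 0.9756 × 0.8940 = 0.784625.

0.785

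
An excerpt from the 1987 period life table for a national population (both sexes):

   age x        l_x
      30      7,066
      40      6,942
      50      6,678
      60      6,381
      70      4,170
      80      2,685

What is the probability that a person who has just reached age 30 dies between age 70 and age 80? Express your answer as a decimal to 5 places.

We want 40|10q30 = (l_70 − l_80)/l_30.
This is the probability of reaching 70 but not 80, conditional on being alive at 30: (l_70 − l_80) / l_30.
= (4,170 − 2,685) / 7,066 = 1,485 / 7,066 = 0.210161.

0.21016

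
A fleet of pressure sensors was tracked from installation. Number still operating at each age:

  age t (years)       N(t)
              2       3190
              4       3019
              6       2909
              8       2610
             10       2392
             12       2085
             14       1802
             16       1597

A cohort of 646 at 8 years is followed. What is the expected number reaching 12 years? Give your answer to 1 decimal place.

516.1

The relevant probability is 2085/2610 = 0.798851.
Expected number = 646 × 0.798851 = 516.1.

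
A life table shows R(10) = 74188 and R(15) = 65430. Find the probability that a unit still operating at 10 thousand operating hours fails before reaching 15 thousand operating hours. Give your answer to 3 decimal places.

0.118

P(fail before 15 | operational at 10) = 1 − R(15)/R(10) = 1 − 65430/74188 = (8758)/74188 = 0.118051.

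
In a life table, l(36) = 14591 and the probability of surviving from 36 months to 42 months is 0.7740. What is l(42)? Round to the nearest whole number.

11293

l(42) = l(36) × p = 14591 × 0.7740 = 11293.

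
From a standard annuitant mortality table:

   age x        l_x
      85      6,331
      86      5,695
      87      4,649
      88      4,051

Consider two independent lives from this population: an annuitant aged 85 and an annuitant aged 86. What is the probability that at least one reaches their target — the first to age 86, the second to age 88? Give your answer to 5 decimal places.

p₁ = l_86/l_85 = 5,695/6,331 = 0.899542; p₂ = l_88/l_86 = 4,051/5,695 = 0.711326.
P(at least one) = 1 − (1−p₁)(1−p₂) = 1 − 0.100458 × 0.288674 = 0.971000.

0.97100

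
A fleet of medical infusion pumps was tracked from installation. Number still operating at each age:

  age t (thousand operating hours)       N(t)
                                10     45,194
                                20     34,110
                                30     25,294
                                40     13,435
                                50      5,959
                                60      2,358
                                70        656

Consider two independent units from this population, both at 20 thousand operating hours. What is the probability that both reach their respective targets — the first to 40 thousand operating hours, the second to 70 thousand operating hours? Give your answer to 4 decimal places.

p₁ = N(40)/N(20) = 13,435/34,110 = 0.393873; p₂ = N(70)/N(20) = 656/34,110 = 0.019232.
P(both) = p₁ × p₂ = 0.393873 × 0.019232 = 0.007575.

0.0076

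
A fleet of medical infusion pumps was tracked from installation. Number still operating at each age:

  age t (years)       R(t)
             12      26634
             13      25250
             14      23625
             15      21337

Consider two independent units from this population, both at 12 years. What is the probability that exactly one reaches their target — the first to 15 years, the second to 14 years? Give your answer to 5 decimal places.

p₁ = R(15)/R(12) = 21337/26634 = 0.801119; p₂ = R(14)/R(12) = 23625/26634 = 0.887024.
P(exactly one) = p₁(1−p₂) + (1−p₁)p₂ = 0.090507 + 0.176412 = 0.266919.

0.26692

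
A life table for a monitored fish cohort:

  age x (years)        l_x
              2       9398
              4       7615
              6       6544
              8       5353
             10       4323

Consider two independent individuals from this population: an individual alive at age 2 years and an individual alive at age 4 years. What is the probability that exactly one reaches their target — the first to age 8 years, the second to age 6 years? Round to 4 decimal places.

p₁ = l_8/l_2 = 5353/9398 = 0.569589; p₂ = l_6/l_4 = 6544/7615 = 0.859357.
P(exactly one) = p₁(1−p₂) + (1−p₁)p₂ = 0.080109 + 0.369877 = 0.449985.

0.4500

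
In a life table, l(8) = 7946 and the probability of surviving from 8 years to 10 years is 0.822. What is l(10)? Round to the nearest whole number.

l(10) = l(8) × p = 7946 × 0.822 = 6532.

6532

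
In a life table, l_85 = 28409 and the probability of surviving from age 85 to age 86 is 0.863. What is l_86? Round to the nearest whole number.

24517

l_86 = l_85 × p = 28409 × 0.863 = 24517.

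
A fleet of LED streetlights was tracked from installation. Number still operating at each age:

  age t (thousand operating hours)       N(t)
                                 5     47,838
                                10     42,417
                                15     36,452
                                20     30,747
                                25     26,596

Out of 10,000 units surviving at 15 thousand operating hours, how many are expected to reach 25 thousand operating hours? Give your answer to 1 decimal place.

7296.2

The relevant probability is 26,596/36,452 = 0.729617.
Expected number = 10,000 × 0.729617 = 7296.2.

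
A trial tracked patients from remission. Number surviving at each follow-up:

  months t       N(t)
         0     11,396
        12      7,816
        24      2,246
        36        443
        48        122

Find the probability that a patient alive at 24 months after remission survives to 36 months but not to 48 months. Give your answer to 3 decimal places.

This is the probability of reaching 36 but not 48, conditional on being alive at 24: (N(36) − N(48)) / N(24).
= (443 − 122) / 2,246 = 321 / 2,246 = 0.142921.

0.143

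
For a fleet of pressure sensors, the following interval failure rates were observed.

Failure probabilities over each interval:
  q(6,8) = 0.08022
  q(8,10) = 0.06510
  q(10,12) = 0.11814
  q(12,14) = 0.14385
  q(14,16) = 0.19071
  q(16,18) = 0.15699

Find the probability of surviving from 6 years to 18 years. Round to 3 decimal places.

Chaining the interval survival probabilities: (1 − 0.08022) × (1 − 0.06510) × (1 − 0.11814) × (1 − 0.14385) × (1 − 0.19071) × (1 − 0.15699).
= 0.91978 × 0.93490 × 0.88186 × 0.85615 × 0.80929 × 0.84301 = 0.442930.

0.443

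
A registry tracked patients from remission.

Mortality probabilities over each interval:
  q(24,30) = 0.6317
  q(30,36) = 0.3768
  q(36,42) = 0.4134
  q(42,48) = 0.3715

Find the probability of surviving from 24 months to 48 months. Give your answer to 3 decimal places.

Chaining the interval survival probabilities: (1 − 0.6317) × (1 − 0.3768) × (1 − 0.4134) × (1 − 0.3715).
= 0.3683 × 0.6232 × 0.5866 × 0.6285 = 0.084621.

0.085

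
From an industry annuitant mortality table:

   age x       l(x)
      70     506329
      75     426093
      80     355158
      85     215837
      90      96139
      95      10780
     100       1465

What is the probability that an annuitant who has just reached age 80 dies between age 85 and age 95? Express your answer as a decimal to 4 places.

0.5774

This is the probability of reaching 85 but not 95, conditional on being alive at 80: (l(85) − l(95)) / l(80).
= (215837 − 10780) / 355158 = 205057 / 355158 = 0.577368.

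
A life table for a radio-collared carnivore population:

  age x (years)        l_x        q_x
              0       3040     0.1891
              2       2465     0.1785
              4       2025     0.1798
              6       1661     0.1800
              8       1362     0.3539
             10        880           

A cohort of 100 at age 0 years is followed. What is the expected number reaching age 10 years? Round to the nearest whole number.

29

The relevant probability is 880/3040 = 0.289474.
Expected number = 100 × 0.289474 = 29.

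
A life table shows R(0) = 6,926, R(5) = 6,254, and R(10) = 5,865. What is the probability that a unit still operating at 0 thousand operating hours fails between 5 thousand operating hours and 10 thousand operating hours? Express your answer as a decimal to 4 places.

0.0562

This is the probability of reaching 5 but not 10, conditional on being operational at 0: (R(5) − R(10)) / R(0).
= (6,254 − 5,865) / 6,926 = 389 / 6,926 = 0.056165.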